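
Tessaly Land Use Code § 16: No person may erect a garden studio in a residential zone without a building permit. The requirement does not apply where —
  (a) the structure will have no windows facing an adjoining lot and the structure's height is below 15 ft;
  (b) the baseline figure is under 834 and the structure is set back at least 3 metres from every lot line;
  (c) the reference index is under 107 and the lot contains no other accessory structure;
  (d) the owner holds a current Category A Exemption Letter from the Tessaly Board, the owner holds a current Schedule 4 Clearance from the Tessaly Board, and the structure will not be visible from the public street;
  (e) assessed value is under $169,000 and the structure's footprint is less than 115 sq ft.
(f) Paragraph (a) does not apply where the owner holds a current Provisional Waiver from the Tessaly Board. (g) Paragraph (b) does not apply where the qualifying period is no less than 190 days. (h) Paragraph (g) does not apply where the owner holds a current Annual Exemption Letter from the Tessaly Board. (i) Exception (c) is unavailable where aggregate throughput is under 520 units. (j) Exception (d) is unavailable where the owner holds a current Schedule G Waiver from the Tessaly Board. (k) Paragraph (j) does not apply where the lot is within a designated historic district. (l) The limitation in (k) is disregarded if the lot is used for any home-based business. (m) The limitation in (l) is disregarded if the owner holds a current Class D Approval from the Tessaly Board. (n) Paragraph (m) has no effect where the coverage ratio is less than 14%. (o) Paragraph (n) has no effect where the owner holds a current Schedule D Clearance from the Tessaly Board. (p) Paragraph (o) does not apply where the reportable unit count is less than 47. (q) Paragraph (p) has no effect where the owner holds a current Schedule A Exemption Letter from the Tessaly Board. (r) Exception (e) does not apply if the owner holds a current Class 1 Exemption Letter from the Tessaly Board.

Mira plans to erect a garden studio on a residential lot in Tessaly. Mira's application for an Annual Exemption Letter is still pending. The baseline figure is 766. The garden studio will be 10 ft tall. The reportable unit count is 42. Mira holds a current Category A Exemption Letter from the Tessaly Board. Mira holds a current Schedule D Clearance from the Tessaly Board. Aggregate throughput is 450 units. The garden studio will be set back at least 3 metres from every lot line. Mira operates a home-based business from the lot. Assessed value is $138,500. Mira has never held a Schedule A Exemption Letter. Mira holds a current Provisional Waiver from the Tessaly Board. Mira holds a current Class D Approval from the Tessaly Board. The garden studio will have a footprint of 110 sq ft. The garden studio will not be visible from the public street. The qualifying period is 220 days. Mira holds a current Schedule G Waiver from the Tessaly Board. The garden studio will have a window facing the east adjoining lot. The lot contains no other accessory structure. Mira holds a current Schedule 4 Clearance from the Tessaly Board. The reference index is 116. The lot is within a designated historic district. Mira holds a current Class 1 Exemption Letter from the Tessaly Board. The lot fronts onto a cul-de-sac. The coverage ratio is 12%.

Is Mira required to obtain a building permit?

Yes — Mira must obtain a building permit.

Exception (a) does not apply: a window faces an adjoining lot.
Exception (b)'s conditions are all satisfied: the baseline figure is 766, under the 834 limit; the setback is at least 3 m on every side. Turning to paragraphs (g)–(h): (g) operates against (b): the qualifying period is 220 days, meeting the 190 days threshold. (h) is inapplicable (there is no Annual Exemption Letter in force), so (g) stands. (b) is therefore removed.
Exception (c) fails — the reference index is 116, not under 107.
Exception (d) is satisfied on its face — a current Category A Exemption Letter is held; a current Schedule 4 Clearance is held; the structure will not be visible from the street. But applying paragraphs (j)–(q): (j) operates against (d): a current Schedule G Waiver is held. (k) would limit (j) — the lot is in a historic district — but (l) sets (k) aside: (l) is triggered — a home-based business operates on the lot. (m) would limit (l) — a current Class D Approval is held — but (n) sets (m) aside: (n) is engaged — the coverage ratio is 12%, less than the 14% limit. (o) is engaged (a current Schedule D Clearance is held), but is displaced by (p): (p) operates — the reportable unit count is 42, less than the 47 limit. (q) is inapplicable (no current Schedule A Exemption Letter is held), so (p) stands. (d) is therefore removed.
Exception (e) is satisfied on its face — assessed value is $138,500, under the $169,000 limit; the structure's footprint is 110 sq ft, less than the 115 sq ft limit. Turning to paragraph (r): (r) is triggered — a current Class 1 Exemption Letter is held. Exception (e) does not apply.
No exception is made out. Mira falls within the general rule.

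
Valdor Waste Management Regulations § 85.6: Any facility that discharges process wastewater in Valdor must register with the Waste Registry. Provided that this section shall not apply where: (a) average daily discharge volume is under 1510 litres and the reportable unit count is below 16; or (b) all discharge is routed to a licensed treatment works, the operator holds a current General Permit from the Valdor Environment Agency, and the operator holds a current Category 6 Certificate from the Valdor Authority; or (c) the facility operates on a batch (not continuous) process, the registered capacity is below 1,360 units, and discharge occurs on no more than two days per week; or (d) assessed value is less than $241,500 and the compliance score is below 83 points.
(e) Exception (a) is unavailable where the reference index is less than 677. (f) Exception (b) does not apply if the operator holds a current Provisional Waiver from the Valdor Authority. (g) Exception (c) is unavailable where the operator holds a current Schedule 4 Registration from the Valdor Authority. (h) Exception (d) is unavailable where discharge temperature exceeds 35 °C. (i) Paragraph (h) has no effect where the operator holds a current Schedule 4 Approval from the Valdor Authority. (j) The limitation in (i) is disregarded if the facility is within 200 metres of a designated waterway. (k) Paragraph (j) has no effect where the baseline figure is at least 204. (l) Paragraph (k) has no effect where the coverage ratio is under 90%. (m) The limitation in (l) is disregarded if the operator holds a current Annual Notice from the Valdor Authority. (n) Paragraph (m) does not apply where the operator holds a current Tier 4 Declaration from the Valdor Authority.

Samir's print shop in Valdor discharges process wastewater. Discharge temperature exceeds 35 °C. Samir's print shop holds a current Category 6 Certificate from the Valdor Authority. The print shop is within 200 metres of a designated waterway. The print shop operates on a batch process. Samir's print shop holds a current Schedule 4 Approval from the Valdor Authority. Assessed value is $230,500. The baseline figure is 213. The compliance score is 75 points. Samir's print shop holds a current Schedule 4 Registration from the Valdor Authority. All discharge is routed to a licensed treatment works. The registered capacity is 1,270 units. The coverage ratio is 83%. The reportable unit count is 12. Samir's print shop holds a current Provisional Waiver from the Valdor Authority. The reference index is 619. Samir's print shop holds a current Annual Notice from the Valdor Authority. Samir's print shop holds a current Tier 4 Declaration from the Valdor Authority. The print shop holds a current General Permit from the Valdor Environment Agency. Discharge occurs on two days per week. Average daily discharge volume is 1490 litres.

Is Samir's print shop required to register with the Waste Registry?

Yes — Samir's print shop must register with the Waste Registry.

Exception (a) is satisfied on its face — average daily discharge volume is 1490 litres, under the 1510 litres limit; the reportable unit count is 12, below the 16 limit. However, paragraph (e) must be considered: (e) operates against (a): the reference index is 619, less than the 677 limit. Exception (a) does not apply.
All of (b)'s requirements are met (discharge is routed to a licensed treatment works; a current General Permit is held; a current Category 6 Certificate is held). But: (f) applies — a current Provisional Waiver is held. So (b) is unavailable.
All of (c)'s requirements are met (the facility operates on a batch process; the registered capacity is 1,270 units, below the 1,360 units limit; discharge occurs on no more than two days per week). But applying paragraph (g): (g) operates against (c): a current Schedule 4 Registration is held. So (c) is unavailable.
Exception (d): assessed value is $230,500, less than the $241,500 limit; the compliance score is 75 points, below the 83 points limit — every condition holds. But: (h) applies — discharge temperature exceeds 35 °C. (i) would limit (h) — a current Schedule 4 Approval is held — but (j) sets (i) aside: (j) operates against (i): the print shop is within 200 m of a designated waterway. (k) would limit (j) — the baseline figure is 213, meeting the 204 threshold — but (l) sets (k) aside: (l) operates against (k): the coverage ratio is 83%, under the 90% limit. (m) is engaged (a current Annual Notice is held), but is itself disapplied by (n): (n) operates against (m): a current Tier 4 Declaration is held. (d) is therefore removed.
No exception displaces § 85.6.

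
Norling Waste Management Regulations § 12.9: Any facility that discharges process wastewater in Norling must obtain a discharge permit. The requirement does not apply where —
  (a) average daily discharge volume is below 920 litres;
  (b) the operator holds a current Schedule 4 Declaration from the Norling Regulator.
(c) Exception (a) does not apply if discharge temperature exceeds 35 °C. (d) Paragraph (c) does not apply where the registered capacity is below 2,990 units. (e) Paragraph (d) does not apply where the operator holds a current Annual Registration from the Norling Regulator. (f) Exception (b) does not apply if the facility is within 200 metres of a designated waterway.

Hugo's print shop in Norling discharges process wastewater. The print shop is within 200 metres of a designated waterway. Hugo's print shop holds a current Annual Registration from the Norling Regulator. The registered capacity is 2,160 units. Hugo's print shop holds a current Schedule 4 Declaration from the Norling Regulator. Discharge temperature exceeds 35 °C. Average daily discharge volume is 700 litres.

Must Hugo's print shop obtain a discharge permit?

Yes — Hugo's print shop must obtain a discharge permit.

Exception (a)'s conditions are all satisfied: average daily discharge volume is 700 litres, below the 920 litres limit. But: (c) is engaged — discharge temperature exceeds 35 °C. (d) would limit (c) — the registered capacity is 2,160 units, below the 2,990 units limit — but (e) sets (d) aside: (e) operates against (d): a current Annual Registration is held. (a) is therefore removed.
Exception (b)'s conditions are all satisfied: a current Schedule 4 Declaration is held. But: (f) is engaged — the print shop is within 200 m of a designated waterway. (b) is therefore removed.
None of the exceptions is available; § 12.9 applies in full.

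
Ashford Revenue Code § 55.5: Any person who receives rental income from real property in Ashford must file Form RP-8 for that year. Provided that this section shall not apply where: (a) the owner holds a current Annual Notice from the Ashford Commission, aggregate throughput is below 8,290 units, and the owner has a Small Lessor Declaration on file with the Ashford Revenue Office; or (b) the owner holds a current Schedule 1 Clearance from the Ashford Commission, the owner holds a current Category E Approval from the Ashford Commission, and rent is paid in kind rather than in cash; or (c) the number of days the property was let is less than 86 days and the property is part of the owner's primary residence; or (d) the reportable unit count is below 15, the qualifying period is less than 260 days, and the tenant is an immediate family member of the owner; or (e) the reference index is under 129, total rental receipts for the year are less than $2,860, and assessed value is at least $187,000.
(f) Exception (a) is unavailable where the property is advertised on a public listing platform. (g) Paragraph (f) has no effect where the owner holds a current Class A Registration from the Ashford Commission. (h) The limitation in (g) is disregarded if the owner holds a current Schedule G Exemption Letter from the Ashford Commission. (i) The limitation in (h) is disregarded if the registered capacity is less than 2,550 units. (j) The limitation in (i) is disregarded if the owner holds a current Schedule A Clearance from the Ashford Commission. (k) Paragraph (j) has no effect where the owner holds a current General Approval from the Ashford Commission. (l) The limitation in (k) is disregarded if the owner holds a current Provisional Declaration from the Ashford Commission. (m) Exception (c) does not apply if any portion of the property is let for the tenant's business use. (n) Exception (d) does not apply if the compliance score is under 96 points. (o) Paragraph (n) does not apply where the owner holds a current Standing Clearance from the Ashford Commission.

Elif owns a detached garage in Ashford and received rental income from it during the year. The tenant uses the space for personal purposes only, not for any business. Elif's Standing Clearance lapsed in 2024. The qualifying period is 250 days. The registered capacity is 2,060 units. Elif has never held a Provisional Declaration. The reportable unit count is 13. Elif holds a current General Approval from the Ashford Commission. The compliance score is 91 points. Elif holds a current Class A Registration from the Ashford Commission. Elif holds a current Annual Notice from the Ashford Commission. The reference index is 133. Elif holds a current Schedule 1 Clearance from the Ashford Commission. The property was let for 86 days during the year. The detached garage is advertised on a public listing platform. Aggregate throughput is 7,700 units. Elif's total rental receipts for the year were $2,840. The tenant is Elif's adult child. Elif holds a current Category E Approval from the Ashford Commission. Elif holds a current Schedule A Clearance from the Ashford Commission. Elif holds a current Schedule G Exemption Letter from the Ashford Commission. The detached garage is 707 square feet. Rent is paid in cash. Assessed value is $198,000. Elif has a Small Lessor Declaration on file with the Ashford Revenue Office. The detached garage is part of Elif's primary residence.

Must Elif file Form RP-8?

No — exception (a) applies; Elif is not required to file Form RP-8.

All of (a)'s requirements are met (a current Annual Notice is held; aggregate throughput is 7,700 units, below the 8,290 units limit; a Small Lessor Declaration is on file). Under paragraphs (f)–(l): (f) would limit (a) — the property is publicly advertised — but (g) sets (f) aside: (g) operates against (f): a current Class A Registration is held. (h) operates (a current Schedule G Exemption Letter is held), but is overridden by (i): (i) operates — the registered capacity is 2,060 units, less than the 2,550 units limit. (j) would limit (i) — a current Schedule A Clearance is held — but (k) sets (j) aside: (k) is triggered — a current General Approval is held. (l) does not operate here (no current Provisional Declaration is held), so (k) stands. (a) remains available.
Exception (b) does not apply: rent is paid in cash.
Exception (c) fails — the number of days the property was let is 86 days, not less than 86 days.
All of (d)'s requirements are met (the reportable unit count is 13, below the 15 limit; the qualifying period is 250 days, less than the 260 days limit; the tenant is an immediate family member). But applying paragraphs (n)–(o): (n) operates against (d): the compliance score is 91 points, under the 96 points limit. (o), which would lift (n), does not operate here — there is no Standing Clearance in force. (d) is therefore removed.
Exception (e) requires that the reference index is under 129; but the reference index is 133, not under 129, so (e) is unavailable.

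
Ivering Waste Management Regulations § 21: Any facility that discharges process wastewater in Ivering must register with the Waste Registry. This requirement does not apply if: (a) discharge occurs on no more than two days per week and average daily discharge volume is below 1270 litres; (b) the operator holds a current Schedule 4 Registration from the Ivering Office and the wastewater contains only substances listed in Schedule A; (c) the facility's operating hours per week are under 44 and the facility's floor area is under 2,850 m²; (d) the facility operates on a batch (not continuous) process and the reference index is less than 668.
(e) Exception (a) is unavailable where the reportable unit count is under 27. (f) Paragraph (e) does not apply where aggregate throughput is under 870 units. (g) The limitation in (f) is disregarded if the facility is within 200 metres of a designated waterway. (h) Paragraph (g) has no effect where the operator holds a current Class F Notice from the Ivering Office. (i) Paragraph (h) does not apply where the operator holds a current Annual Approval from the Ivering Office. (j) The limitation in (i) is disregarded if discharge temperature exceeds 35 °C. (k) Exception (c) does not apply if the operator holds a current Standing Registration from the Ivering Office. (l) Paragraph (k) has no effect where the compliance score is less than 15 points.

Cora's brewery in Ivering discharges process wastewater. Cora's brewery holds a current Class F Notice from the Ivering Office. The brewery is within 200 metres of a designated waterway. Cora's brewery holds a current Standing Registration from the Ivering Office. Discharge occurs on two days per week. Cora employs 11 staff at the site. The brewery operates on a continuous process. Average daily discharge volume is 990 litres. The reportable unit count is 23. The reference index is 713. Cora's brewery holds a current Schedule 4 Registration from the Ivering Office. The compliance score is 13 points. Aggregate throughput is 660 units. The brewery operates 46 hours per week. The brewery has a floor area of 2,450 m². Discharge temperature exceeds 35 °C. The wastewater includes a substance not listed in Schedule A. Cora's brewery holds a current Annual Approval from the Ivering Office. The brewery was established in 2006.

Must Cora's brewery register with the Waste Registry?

No — exception (a) applies; Cora's brewery is not required to register with the Waste Registry.

Exception (a): discharge occurs on no more than two days per week; average daily discharge volume is 990 litres, below the 1270 litres limit — every condition holds. Applying paragraphs (e)–(j): (e) would limit (a) — the reportable unit count is 23, under the 27 limit — but (f) sets (e) aside: (f) operates against (e): aggregate throughput is 660 units, under the 870 units limit. (g) operates (the brewery is within 200 m of a designated waterway), but is itself disapplied by (h): (h) operates against (g): a current Class F Notice is held. (i) applies (a current Annual Approval is held), but is displaced by (j): (j) operates against (i): discharge temperature exceeds 35 °C. Exception (a) stands.
Exception (b) does not apply: the wastewater includes a non-Schedule-A substance.
Exception (c) requires that the facility's operating hours per week are under 44; but the facility's operating hours per week are 46, not under 44, so (c) is unavailable.
Exception (d) does not apply: the facility operates on a continuous process.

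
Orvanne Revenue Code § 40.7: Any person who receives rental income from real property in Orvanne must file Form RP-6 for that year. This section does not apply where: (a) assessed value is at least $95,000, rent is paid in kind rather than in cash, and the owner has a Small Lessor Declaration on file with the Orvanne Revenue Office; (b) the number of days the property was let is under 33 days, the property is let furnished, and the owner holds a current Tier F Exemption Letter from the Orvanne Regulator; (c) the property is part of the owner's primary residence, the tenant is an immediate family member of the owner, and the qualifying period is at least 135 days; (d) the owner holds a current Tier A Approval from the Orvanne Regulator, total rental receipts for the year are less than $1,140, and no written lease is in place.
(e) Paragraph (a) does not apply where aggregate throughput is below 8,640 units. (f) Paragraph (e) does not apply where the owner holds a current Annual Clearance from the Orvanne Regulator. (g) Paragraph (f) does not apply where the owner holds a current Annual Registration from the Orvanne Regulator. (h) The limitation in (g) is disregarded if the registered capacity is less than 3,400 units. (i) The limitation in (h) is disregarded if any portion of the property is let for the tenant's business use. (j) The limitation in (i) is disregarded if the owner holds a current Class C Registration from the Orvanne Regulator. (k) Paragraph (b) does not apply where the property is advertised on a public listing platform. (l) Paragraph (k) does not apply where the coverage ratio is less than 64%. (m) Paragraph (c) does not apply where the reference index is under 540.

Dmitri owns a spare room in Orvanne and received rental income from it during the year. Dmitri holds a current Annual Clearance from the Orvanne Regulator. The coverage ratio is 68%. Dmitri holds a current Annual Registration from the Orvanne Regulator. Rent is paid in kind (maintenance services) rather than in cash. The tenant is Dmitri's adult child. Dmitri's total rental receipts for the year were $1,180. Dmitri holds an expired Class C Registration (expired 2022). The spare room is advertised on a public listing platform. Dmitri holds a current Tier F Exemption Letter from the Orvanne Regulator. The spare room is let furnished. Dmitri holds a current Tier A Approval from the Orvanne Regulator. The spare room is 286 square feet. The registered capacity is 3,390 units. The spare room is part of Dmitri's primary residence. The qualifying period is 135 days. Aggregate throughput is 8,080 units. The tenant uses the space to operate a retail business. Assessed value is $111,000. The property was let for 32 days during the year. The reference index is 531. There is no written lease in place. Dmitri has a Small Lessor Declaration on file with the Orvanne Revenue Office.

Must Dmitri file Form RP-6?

Yes — Dmitri must file Form RP-6.

Exception (a) is satisfied on its face — assessed value is $111,000, meeting the $95,000 threshold; rent is paid in kind; a Small Lessor Declaration is on file. But: (e) operates against (a): aggregate throughput is 8,080 units, below the 8,640 units limit. (f) applies (a current Annual Clearance is held), but yields to (g): (g) is engaged — a current Annual Registration is held. (h) would limit (g) — the registered capacity is 3,390 units, less than the 3,400 units limit — but (i) sets (h) aside: (i) operates against (h): the space is let for business use. (j) does not operate here (the Class C Registration is not current), so (i) stands. Exception (a) does not apply.
Exception (b): the number of days the property was let is 32 days, under the 33 days limit; the property is let furnished; a current Tier F Exemption Letter is held — every condition holds. But applying paragraphs (k)–(l): (k) operates — the property is publicly advertised. (l), which would lift (k), is not engaged — the coverage ratio is 68%, not less than 64%. So (b) is unavailable.
Exception (c)'s conditions are all satisfied: the spare room is part of the primary residence; the tenant is an immediate family member; the qualifying period is 135 days, meeting the 135 days threshold. Turning to paragraph (m): (m) is engaged — the reference index is 531, under the 540 limit. So (c) is unavailable.
Exception (d) does not apply: total rental receipts for the year are $1,180, not less than $1,140.
None of the exceptions is available; § 40.7 applies in full.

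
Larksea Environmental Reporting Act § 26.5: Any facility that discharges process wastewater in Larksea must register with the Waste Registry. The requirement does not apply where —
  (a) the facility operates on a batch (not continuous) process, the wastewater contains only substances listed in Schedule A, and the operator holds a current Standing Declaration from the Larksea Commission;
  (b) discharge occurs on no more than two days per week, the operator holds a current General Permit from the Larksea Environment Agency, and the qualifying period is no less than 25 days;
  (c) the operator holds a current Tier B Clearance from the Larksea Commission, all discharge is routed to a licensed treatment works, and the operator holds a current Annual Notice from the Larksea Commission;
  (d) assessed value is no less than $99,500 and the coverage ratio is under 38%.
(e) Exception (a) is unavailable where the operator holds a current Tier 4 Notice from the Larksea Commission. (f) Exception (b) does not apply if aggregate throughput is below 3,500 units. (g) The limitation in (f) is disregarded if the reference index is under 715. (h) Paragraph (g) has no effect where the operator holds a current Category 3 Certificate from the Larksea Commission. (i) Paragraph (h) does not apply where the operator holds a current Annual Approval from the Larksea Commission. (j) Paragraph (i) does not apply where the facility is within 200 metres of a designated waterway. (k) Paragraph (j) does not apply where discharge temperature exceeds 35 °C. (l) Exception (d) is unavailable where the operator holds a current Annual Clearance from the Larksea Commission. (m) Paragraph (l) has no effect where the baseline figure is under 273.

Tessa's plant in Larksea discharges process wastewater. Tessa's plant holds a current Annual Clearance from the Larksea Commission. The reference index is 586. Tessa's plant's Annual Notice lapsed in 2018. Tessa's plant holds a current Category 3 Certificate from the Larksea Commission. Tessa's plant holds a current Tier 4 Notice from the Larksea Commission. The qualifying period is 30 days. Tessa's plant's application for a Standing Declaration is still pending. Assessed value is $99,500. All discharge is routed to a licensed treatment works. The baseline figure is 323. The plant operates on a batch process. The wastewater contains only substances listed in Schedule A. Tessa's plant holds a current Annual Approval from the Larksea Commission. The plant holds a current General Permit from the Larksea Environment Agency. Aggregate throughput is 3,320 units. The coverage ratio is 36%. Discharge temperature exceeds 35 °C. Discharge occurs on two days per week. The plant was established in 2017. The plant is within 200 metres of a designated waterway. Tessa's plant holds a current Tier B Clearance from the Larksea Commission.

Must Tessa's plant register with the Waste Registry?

No — exception (b) applies; Tessa's plant is not required to register with the Waste Registry.

Exception (a) requires that the operator holds a current Standing Declaration from the Larksea Commission; but the Standing Declaration is not current, so (a) is unavailable.
Exception (b)'s conditions are all satisfied: discharge occurs on no more than two days per week; a current General Permit is held; the qualifying period is 30 days, meeting the 25 days threshold. Considering the limiting provisions: (f) applies (aggregate throughput is 3,320 units, below the 3,500 units limit), but is set aside by (g): (g) operates against (f): the reference index is 586, under the 715 limit. (h) operates (a current Category 3 Certificate is held), but yields to (i): (i) operates against (h): a current Annual Approval is held. (j) is triggered (the plant is within 200 m of a designated waterway), but is overridden by (k): (k) operates against (j): discharge temperature exceeds 35 °C. (b) remains available.
Exception (c) does not apply: there is no Annual Notice in force.
Exception (d) is satisfied on its face — assessed value is $99,500, meeting the $99,500 threshold; the coverage ratio is 36%, under the 38% limit. However, paragraphs (l)–(m) must be considered: (l) applies — a current Annual Clearance is held. (m), which would lift (l), is inapplicable — the baseline figure is 323, not under 273. Exception (d) does not apply.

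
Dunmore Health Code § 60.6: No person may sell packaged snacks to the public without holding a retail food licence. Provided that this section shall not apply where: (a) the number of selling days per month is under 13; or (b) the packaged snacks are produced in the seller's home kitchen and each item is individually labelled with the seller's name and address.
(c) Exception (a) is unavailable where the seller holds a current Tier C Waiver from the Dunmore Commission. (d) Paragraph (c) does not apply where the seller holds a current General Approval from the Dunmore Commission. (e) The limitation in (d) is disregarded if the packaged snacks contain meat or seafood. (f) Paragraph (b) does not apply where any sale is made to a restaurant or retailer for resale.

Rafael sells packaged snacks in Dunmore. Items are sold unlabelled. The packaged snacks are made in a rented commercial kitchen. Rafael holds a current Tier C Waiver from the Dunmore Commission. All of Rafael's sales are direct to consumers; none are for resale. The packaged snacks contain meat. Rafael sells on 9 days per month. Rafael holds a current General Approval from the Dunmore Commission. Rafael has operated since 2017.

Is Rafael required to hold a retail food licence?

Yes — Rafael must hold a retail food licence.

Exception (a): the number of selling days per month is 9, under the 13 limit — every condition holds. But applying paragraphs (c)–(e): (c) applies — a current Tier C Waiver is held. (d) would limit (c) — a current General Approval is held — but (e) sets (d) aside: (e) operates — the packaged snacks contain meat. (a) is therefore removed.
Exception (b) does not apply: the packaged snacks are made in a commercial kitchen, not a home kitchen.
No exception displaces § 60.6.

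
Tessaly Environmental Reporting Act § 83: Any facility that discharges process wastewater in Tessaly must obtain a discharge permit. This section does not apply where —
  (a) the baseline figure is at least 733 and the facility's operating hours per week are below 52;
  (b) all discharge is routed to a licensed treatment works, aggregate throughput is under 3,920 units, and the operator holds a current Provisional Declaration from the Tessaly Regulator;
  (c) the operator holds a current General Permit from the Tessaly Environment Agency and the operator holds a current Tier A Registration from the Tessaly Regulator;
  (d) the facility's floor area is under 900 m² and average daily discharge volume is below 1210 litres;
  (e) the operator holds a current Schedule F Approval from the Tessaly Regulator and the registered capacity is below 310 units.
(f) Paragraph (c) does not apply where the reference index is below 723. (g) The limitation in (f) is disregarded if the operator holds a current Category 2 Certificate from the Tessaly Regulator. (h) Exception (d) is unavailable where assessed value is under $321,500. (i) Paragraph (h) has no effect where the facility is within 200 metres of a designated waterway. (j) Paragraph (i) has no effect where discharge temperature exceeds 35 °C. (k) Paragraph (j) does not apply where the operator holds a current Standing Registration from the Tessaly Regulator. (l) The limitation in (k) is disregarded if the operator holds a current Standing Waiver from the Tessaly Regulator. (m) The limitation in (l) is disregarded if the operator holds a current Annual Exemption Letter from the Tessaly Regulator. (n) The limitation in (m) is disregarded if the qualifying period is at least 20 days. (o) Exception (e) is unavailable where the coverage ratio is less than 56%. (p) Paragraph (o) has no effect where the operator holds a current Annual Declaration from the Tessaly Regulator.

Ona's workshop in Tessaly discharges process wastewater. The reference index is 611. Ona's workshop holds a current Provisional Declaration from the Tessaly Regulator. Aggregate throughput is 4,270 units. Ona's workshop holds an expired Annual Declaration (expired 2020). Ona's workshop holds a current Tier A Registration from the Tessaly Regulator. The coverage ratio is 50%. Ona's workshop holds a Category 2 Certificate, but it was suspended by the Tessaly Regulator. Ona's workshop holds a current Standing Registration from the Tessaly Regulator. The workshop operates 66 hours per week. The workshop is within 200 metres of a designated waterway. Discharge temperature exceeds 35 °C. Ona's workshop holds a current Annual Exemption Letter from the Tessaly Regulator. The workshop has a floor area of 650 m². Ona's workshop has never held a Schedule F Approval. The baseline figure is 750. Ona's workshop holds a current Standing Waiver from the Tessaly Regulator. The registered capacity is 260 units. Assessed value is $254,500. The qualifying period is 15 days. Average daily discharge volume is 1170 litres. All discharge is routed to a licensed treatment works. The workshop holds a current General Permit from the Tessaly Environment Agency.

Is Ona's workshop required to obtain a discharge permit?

No — exception (d) applies; Ona's workshop is not required to obtain a discharge permit.

Exception (a) fails — the facility's operating hours per week are 66, not below 52.
Exception (b) requires that aggregate throughput is under 3,920 units; but aggregate throughput is 4,270 units, not under 3,920 units, so (b) is unavailable.
Exception (c): a current General Permit is held; a current Tier A Registration is held — every condition holds. Turning to paragraphs (f)–(g): (f) operates against (c): the reference index is 611, below the 723 limit. (g) does not operate here (there is no Category 2 Certificate in force), so (f) stands. Exception (c) does not apply.
Exception (d)'s conditions are all satisfied: the facility's floor area is 650 m², under the 900 m² limit; average daily discharge volume is 1170 litres, below the 1210 litres limit. As to paragraphs (h)–(n): (h) applies (assessed value is $254,500, under the $321,500 limit), but is overridden by (i): (i) is triggered — the workshop is within 200 m of a designated waterway. (j) is engaged (discharge temperature exceeds 35 °C), but is displaced by (k): (k) operates against (j): a current Standing Registration is held. (l) applies (a current Standing Waiver is held), but yields to (m): (m) operates — a current Annual Exemption Letter is held. (n) is inapplicable (the qualifying period is 15 days, short of 20 days), so (m) stands. So (d) applies.
Exception (e) requires that the operator holds a current Schedule F Approval from the Tessaly Regulator; but there is no Schedule F Approval in force, so (e) is unavailable.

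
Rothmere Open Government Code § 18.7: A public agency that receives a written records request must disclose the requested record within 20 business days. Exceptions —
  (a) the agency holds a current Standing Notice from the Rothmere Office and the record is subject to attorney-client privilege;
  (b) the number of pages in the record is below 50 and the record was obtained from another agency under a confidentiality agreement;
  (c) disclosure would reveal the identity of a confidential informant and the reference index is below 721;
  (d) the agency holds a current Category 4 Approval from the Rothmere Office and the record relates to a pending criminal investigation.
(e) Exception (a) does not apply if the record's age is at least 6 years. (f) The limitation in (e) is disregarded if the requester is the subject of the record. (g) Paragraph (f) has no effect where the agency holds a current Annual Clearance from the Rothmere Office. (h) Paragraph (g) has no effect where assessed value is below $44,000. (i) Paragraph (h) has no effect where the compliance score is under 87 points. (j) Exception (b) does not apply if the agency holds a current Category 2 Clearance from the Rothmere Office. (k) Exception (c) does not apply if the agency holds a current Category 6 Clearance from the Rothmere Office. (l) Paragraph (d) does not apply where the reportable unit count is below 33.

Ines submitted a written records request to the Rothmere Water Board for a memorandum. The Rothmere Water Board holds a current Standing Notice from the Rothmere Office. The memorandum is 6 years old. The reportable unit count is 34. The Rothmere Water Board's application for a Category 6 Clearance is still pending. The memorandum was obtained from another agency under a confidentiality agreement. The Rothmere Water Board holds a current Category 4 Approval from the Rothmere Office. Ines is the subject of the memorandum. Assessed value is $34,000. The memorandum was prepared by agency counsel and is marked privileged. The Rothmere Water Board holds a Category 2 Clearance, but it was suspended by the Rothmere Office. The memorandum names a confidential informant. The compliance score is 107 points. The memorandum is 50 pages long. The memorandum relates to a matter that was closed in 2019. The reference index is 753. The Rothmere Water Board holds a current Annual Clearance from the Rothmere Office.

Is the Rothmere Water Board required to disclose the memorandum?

No — exception (a) applies; the Rothmere Water Board is not required to disclose the memorandum.

All of (a)'s requirements are met (a current Standing Notice is held; the memorandum is privileged). Under paragraphs (e)–(i): (e) would limit (a) — the record's age is 6 years, meeting the 6 years threshold — but (f) sets (e) aside: (f) operates against (e): Ines is the subject of the memorandum. (g) would limit (f) — a current Annual Clearance is held — but (h) sets (g) aside: (h) is triggered — assessed value is $34,000, below the $44,000 limit. (i) is not engaged (the compliance score is 107 points, not under 87 points), so (h) stands. Exception (a) stands.
Exception (b) fails — the number of pages in the record is 50, not below 50.
Exception (c) does not apply: the reference index is 753, not below 721.
Exception (d) does not apply: the memorandum relates to a closed matter.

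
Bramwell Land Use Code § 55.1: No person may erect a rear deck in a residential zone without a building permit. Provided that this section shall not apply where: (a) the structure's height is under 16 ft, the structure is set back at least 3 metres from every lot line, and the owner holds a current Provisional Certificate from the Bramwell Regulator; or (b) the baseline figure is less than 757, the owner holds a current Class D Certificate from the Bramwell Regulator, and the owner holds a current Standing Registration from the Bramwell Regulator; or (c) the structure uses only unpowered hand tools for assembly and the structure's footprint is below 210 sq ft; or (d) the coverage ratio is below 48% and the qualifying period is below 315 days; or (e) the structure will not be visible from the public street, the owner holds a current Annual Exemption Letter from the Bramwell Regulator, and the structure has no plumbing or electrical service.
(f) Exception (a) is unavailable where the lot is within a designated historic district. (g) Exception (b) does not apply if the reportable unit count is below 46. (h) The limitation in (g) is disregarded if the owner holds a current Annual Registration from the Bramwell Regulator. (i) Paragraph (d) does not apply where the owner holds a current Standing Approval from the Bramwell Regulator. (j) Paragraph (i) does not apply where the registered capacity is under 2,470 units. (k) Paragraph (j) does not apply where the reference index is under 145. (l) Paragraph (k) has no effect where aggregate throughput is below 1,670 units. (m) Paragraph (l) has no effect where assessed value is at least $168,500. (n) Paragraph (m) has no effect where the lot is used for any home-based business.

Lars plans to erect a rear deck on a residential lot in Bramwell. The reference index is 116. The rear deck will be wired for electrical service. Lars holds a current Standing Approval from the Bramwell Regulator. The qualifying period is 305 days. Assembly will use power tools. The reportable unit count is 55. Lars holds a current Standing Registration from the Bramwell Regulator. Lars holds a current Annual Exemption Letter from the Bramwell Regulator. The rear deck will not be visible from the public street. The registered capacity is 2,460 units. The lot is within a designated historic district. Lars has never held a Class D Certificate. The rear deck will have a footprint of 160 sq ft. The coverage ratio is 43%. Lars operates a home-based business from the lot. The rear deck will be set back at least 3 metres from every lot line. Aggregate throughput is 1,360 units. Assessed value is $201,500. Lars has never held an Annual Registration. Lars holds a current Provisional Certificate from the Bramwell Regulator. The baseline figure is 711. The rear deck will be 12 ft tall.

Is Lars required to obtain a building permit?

Exception (a): the structure's height is 12 ft, under the 16 ft limit; the setback is at least 3 m on every side; a current Provisional Certificate is held — every condition holds. But applying paragraph (f): (f) is engaged — the lot is in a historic district. So (a) is unavailable.
Exception (b) does not apply: no current Class D Certificate is held.
Exception (c) requires that the structure uses only unpowered hand tools for assembly; but assembly uses power tools, so (c) is unavailable.
All of (d)'s requirements are met (the coverage ratio is 43%, below the 48% limit; the qualifying period is 305 days, below the 315 days limit). Considering the limiting provisions: (i) would limit (d) — a current Standing Approval is held — but (j) sets (i) aside: (j) operates against (i): the registered capacity is 2,460 units, under the 2,470 units limit. (k) would limit (j) — the reference index is 116, under the 145 limit — but (l) sets (k) aside: (l) operates against (k): aggregate throughput is 1,360 units, below the 1,670 units limit. (m) would limit (l) — assessed value is $201,500, meeting the $168,500 threshold — but (n) sets (m) aside: (n) operates against (m): a home-based business operates on the lot. (d) remains available.
Exception (e) fails — electrical service is planned.

No — exception (d) applies; Lars does not need a building permit.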